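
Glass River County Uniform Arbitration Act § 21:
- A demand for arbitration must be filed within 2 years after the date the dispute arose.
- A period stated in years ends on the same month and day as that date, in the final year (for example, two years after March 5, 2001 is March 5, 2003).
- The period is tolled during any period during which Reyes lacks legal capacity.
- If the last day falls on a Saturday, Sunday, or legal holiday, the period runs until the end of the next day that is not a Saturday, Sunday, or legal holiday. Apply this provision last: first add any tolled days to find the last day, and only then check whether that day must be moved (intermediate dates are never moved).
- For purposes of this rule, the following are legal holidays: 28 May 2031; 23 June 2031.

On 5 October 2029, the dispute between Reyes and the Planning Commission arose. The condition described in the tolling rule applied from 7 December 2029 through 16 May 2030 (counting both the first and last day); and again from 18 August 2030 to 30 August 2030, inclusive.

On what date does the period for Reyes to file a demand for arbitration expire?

March 29, 2032

2 years after 5 October 2029 is October 5, 2031.
From December 7, 2029 through May 16, 2030 inclusive is 161 days; tolling adds 161 days: October 5, 2031 + 161 days = March 14, 2032.
From August 18, 2030 through August 30, 2030 inclusive is 13 days; tolling adds 13 days: March 14, 2032 + 13 days = March 27, 2032.
March 27, 2032 is Saturday; March 28, 2032 is Sunday. The next qualifying day is March 29, 2032.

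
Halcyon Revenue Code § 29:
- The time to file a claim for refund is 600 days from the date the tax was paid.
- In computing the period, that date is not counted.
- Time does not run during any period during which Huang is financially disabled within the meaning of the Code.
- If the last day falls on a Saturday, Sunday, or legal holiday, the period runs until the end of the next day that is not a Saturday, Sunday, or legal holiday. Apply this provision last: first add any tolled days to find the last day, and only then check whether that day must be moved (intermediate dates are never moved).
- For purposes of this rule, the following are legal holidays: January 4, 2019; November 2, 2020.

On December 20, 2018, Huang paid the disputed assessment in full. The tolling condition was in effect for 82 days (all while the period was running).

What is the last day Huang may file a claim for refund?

November 3, 2020

600 days after December 20, 2018 is August 11, 2020.
Tolling adds 82 days: August 11, 2020 + 82 days = November 1, 2020.
November 1, 2020 is Sunday; November 2, 2020 is a listed holiday. The next qualifying day is November 3, 2020.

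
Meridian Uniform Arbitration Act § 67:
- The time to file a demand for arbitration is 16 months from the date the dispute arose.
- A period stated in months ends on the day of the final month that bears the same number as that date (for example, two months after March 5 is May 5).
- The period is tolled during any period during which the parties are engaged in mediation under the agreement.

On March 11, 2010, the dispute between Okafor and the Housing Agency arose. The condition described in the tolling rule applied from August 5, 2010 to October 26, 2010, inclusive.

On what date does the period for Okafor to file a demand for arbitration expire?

October 2, 2011

16 months after March 11, 2010 is July 11, 2011.
From August 5, 2010 through October 26, 2010 inclusive is 83 days; tolling adds 83 days: July 11, 2011 + 83 days = October 2, 2011.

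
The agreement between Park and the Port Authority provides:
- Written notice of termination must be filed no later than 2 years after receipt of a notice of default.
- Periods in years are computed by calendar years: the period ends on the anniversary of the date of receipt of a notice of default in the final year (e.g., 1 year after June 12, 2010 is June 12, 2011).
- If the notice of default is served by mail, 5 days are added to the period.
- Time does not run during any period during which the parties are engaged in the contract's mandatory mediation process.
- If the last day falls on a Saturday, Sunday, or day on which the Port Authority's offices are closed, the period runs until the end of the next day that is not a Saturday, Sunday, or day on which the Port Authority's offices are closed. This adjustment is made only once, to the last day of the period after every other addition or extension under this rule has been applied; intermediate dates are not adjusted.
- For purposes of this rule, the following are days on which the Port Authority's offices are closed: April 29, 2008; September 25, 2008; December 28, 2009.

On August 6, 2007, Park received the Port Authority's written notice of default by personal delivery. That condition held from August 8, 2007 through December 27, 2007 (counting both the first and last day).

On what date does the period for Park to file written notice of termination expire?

December 29, 2009

2 years after August 6, 2007 is August 6, 2009.
Service was not by mail, so no mail extension applies.
From August 8, 2007 through December 27, 2007 inclusive is 142 days; tolling adds 142 days: August 6, 2009 + 142 days = December 26, 2009.
December 26, 2009 is Saturday; December 27, 2009 is Sunday; December 28, 2009 is a listed holiday. The next qualifying day is December 29, 2009.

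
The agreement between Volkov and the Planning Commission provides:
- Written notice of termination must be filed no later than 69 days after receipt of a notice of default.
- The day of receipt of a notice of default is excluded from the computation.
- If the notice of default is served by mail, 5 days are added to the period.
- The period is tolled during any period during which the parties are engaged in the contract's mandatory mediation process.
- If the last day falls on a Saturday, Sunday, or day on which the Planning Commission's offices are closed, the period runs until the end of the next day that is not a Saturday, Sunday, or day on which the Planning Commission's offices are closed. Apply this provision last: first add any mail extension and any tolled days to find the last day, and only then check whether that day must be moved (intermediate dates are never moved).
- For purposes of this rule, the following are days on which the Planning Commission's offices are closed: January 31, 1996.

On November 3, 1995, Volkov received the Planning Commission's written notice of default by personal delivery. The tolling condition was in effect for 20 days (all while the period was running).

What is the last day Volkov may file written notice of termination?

69 days after November 3, 1995 is January 11, 1996.
Service was not by mail, so no mail extension applies.
Tolling adds 20 days: January 11, 1996 + 20 days = January 31, 1996.
January 31, 1996 is a listed holiday. The next qualifying day is February 1, 1996.

February 1, 1996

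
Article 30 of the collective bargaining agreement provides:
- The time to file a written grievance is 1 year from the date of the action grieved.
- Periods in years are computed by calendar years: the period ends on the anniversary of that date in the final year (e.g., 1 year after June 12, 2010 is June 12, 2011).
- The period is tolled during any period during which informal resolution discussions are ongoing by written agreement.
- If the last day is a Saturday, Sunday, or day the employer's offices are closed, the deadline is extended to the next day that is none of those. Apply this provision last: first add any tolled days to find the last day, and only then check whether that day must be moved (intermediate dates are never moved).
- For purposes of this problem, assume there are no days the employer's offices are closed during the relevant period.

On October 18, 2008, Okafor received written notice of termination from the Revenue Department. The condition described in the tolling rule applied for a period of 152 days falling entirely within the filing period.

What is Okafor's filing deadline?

1 year after October 18, 2008 is October 18, 2009.
Tolling adds 152 days: October 18, 2009 + 152 days = March 19, 2010.
March 19, 2010 is a Friday and not a day the employer's offices are closed, so no extension applies.

March 19, 2010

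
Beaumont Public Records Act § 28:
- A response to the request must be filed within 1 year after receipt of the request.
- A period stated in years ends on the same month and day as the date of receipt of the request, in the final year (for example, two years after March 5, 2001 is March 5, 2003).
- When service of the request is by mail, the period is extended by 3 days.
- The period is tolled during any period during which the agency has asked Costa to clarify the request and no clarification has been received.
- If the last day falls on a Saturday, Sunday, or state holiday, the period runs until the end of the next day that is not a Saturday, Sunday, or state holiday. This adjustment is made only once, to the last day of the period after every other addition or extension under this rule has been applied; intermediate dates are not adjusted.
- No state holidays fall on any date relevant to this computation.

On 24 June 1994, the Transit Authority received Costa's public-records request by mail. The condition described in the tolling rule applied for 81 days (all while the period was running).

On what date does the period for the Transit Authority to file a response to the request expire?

1 year after 24 June 1994 is June 24, 1995.
Service was by mail, adding 3 days: June 24, 1995 + 3 days = June 27, 1995.
Tolling adds 81 days: June 27, 1995 + 81 days = September 16, 1995.
September 16, 1995 is Saturday; September 17, 1995 is Sunday. The next qualifying day is September 18, 1995.

September 18, 1995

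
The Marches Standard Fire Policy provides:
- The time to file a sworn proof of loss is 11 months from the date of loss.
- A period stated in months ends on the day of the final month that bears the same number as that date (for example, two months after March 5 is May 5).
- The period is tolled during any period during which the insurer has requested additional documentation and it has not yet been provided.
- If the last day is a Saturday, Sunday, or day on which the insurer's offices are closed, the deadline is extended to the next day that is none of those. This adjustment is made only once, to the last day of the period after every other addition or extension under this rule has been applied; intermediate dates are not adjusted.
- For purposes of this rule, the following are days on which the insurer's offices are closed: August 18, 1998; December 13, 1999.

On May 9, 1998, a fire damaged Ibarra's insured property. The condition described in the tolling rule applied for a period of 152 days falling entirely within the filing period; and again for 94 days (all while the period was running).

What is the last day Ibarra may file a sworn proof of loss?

December 14, 1999

11 months after May 9, 1998 is April 9, 1999.
Tolling adds 152 days: April 9, 1999 + 152 days = September 8, 1999.
Tolling adds 94 days: September 8, 1999 + 94 days = December 11, 1999.
December 11, 1999 is Saturday; December 12, 1999 is Sunday; December 13, 1999 is a listed holiday. The next qualifying day is December 14, 1999.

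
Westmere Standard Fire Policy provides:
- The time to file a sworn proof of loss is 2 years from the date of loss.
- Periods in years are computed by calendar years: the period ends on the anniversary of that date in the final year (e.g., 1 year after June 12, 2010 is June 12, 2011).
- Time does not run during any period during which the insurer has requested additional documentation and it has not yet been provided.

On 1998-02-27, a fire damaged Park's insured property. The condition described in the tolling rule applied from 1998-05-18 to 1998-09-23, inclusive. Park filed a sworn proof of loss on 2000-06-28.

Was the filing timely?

2 years after 1998-02-27 is February 27, 2000.
From May 18, 1998 through September 23, 1998 inclusive is 129 days; tolling adds 129 days: February 27, 2000 + 129 days = July 5, 2000.
The deadline is July 5, 2000; the filing on June 28, 2000 is on or before that date.

Yes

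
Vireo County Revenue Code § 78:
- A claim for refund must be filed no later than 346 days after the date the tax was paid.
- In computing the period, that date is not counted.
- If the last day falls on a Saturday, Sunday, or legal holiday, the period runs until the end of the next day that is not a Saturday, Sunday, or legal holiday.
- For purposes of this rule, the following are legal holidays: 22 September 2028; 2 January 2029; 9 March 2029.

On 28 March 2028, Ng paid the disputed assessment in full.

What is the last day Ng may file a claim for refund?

346 days after 28 March 2028 is March 9, 2029.
March 9, 2029 is a listed holiday; March 10, 2029 is Saturday; March 11, 2029 is Sunday. The next qualifying day is March 12, 2029.

March 12, 2029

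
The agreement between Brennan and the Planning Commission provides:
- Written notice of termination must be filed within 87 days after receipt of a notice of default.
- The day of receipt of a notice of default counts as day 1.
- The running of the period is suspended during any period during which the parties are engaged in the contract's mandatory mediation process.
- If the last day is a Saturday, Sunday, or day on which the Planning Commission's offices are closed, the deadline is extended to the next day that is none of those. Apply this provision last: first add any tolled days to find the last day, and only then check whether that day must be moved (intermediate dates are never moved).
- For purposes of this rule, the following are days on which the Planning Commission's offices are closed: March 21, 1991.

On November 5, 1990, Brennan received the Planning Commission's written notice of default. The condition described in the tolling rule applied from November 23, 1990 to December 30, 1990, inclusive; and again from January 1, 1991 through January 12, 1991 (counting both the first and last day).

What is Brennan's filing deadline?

March 22, 1991

Counting November 5, 1990 as day 1, day 87 is January 30, 1991.
From November 23, 1990 through December 30, 1990 inclusive is 38 days; tolling adds 38 days: January 30, 1991 + 38 days = March 9, 1991.
From January 1, 1991 through January 12, 1991 inclusive is 12 days; tolling adds 12 days: March 9, 1991 + 12 days = March 21, 1991.
March 21, 1991 is a listed holiday. The next qualifying day is March 22, 1991.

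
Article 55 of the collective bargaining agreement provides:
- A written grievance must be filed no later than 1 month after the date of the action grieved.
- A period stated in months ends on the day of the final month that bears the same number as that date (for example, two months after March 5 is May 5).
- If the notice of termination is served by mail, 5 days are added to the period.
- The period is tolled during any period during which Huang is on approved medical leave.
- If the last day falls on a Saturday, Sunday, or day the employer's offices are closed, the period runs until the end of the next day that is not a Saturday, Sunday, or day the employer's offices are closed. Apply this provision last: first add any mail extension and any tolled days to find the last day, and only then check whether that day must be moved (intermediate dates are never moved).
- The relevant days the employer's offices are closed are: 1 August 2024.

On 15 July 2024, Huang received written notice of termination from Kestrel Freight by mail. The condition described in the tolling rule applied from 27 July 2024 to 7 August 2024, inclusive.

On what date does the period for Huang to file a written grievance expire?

September 2, 2024

1 month after 15 July 2024 is August 15, 2024.
Service was by mail, adding 5 days: August 15, 2024 + 5 days = August 20, 2024.
From July 27, 2024 through August 7, 2024 inclusive is 12 days; tolling adds 12 days: August 20, 2024 + 12 days = September 1, 2024.
September 1, 2024 is Sunday. The next qualifying day is September 2, 2024.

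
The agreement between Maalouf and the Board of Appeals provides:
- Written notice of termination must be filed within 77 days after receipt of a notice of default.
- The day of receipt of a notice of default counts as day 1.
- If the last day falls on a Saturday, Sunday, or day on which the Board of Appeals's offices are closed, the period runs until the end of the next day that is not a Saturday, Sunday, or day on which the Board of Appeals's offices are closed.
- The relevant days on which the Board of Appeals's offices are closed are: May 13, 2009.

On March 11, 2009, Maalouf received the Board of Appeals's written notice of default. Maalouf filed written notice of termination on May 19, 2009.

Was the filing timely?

Yes

Counting March 11, 2009 as day 1, day 77 is May 26, 2009.
May 26, 2009 is a Tuesday and not a day on which the Board of Appeals's offices are closed, so no extension applies.
The deadline is May 26, 2009; the filing on May 19, 2009 is on or before that date.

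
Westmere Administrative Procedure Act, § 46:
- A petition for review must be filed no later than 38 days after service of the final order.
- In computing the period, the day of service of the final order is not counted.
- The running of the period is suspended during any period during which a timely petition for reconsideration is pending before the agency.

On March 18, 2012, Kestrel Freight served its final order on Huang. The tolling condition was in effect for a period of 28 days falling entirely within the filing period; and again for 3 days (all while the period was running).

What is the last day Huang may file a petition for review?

38 days after March 18, 2012 is April 25, 2012.
Tolling adds 28 days: April 25, 2012 + 28 days = May 23, 2012.
Tolling adds 3 days: May 23, 2012 + 3 days = May 26, 2012.

May 26, 2012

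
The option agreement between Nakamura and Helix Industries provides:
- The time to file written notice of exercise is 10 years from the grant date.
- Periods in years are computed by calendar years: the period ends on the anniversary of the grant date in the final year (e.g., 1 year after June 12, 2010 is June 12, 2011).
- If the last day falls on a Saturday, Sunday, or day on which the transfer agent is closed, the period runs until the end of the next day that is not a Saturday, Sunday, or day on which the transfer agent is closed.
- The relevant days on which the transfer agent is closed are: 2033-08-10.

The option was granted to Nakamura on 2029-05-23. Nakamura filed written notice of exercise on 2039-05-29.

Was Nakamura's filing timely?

No

10 years after 2029-05-23 is May 23, 2039.
May 23, 2039 is a Monday and not a day on which the transfer agent is closed, so no extension applies.
The deadline is May 23, 2039; the filing on May 29, 2039 is after that date.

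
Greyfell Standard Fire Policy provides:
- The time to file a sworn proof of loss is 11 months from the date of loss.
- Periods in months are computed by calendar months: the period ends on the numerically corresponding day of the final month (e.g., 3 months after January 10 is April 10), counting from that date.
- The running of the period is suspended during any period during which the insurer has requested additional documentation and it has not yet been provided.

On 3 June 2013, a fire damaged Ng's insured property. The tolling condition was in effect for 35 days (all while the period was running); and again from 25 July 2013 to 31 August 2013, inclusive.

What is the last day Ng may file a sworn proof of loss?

July 15, 2014

11 months after 3 June 2013 is May 3, 2014.
Tolling adds 35 days: May 3, 2014 + 35 days = June 7, 2014.
From July 25, 2013 through August 31, 2013 inclusive is 38 days; tolling adds 38 days: June 7, 2014 + 38 days = July 15, 2014.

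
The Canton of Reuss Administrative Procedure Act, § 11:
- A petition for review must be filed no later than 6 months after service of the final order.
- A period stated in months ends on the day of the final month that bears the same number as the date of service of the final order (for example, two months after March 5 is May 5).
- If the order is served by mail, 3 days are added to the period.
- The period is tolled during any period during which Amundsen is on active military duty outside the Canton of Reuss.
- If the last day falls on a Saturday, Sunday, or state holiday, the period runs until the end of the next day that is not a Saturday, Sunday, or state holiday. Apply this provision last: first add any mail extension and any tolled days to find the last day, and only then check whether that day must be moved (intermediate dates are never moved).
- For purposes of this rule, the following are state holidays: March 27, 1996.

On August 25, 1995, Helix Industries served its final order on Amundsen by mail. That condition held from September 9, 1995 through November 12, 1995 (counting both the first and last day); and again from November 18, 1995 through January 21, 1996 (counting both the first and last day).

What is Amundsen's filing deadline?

6 months after August 25, 1995 is February 25, 1996.
Service was by mail, adding 3 days: February 25, 1996 + 3 days = February 28, 1996.
From September 9, 1995 through November 12, 1995 inclusive is 65 days; tolling adds 65 days: February 28, 1996 + 65 days = May 3, 1996.
From November 18, 1995 through January 21, 1996 inclusive is 65 days; tolling adds 65 days: May 3, 1996 + 65 days = July 7, 1996.
July 7, 1996 is Sunday. The next qualifying day is July 8, 1996.

July 8, 1996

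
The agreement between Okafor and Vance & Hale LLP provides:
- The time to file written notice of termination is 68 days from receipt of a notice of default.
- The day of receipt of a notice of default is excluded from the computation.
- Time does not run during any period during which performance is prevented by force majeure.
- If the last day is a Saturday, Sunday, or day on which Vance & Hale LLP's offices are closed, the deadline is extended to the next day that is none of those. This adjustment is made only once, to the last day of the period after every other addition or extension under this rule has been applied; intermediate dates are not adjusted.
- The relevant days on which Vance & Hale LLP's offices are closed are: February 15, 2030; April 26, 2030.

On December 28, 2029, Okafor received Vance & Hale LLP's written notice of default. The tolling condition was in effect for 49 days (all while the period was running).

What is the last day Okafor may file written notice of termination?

68 days after December 28, 2029 is March 6, 2030.
Tolling adds 49 days: March 6, 2030 + 49 days = April 24, 2030.
April 24, 2030 is a Wednesday and not a day on which Vance & Hale LLP's offices are closed, so no extension applies.

April 24, 2030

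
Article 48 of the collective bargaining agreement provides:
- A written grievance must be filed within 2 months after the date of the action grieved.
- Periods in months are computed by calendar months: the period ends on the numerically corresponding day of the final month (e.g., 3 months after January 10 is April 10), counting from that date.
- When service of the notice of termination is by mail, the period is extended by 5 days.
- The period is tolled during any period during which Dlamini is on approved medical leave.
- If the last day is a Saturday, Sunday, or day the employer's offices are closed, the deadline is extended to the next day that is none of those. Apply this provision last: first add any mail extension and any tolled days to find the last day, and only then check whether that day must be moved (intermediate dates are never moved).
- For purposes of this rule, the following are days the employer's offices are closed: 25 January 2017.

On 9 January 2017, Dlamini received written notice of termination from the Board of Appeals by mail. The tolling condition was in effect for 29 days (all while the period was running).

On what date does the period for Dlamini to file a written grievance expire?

2 months after 9 January 2017 is March 9, 2017.
Service was by mail, adding 5 days: March 9, 2017 + 5 days = March 14, 2017.
Tolling adds 29 days: March 14, 2017 + 29 days = April 12, 2017.
April 12, 2017 is a Wednesday and not a day the employer's offices are closed, so no extension applies.

April 12, 2017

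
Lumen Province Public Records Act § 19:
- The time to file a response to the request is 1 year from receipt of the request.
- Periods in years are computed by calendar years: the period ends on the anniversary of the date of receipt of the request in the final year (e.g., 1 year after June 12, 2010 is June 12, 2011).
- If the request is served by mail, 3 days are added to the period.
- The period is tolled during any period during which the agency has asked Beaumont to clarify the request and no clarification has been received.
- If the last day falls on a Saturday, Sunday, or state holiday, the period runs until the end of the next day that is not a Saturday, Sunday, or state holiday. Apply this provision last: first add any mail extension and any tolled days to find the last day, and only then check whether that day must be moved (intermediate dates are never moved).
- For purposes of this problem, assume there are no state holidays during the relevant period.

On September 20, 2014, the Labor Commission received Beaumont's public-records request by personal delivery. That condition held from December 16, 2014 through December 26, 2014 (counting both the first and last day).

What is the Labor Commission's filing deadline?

October 1, 2015

1 year after September 20, 2014 is September 20, 2015.
Service was not by mail, so no mail extension applies.
From December 16, 2014 through December 26, 2014 inclusive is 11 days; tolling adds 11 days: September 20, 2015 + 11 days = October 1, 2015.
October 1, 2015 is a Thursday and not a state holiday, so no extension applies.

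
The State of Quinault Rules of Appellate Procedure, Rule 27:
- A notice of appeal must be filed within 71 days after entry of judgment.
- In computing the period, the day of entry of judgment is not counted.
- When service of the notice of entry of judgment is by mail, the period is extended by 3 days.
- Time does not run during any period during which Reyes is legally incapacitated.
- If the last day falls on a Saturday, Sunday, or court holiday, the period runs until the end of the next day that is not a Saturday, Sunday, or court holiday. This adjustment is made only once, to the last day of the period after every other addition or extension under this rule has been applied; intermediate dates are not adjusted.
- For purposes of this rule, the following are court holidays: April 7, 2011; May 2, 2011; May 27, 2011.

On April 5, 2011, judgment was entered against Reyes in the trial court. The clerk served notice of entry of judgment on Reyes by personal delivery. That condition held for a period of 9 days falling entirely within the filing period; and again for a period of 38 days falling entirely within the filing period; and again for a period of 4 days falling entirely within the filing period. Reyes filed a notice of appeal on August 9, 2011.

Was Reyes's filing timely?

71 days after April 5, 2011 is June 15, 2011.
Service was not by mail, so no mail extension applies.
Tolling adds 9 days: June 15, 2011 + 9 days = June 24, 2011.
Tolling adds 38 days: June 24, 2011 + 38 days = August 1, 2011.
Tolling adds 4 days: August 1, 2011 + 4 days = August 5, 2011.
August 5, 2011 is a Friday and not a court holiday, so no extension applies.
The deadline is August 5, 2011; the filing on August 9, 2011 is after that date.

No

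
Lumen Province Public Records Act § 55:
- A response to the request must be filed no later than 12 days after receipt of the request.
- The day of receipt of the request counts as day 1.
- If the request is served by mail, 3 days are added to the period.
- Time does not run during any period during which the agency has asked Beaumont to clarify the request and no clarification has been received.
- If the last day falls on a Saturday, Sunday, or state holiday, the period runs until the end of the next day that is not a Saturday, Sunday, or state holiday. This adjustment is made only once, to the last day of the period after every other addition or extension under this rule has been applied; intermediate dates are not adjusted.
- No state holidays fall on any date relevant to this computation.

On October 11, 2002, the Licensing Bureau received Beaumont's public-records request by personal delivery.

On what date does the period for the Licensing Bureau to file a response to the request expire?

Counting October 11, 2002 as day 1, day 12 is October 22, 2002.
Service was not by mail, so no mail extension applies.
October 22, 2002 is a Tuesday and not a state holiday, so no extension applies.

October 22, 2002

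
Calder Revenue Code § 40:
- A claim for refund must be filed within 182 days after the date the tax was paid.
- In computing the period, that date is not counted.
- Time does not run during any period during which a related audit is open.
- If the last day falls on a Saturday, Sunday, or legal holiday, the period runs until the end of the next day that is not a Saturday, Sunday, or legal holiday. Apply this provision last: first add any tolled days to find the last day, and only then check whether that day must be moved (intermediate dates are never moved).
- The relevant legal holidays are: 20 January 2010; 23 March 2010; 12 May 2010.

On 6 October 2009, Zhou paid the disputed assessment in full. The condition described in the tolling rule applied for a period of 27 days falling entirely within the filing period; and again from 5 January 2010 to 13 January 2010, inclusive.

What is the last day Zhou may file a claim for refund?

182 days after 6 October 2009 is April 6, 2010.
Tolling adds 27 days: April 6, 2010 + 27 days = May 3, 2010.
From January 5, 2010 through January 13, 2010 inclusive is 9 days; tolling adds 9 days: May 3, 2010 + 9 days = May 12, 2010.
May 12, 2010 is a listed holiday. The next qualifying day is May 13, 2010.

May 13, 2010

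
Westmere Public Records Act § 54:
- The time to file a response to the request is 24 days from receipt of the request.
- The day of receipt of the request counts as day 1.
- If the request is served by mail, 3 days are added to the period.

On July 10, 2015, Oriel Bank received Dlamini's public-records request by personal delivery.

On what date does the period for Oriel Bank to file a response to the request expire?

Counting July 10, 2015 as day 1, day 24 is August 2, 2015.
Service was not by mail, so no mail extension applies.

August 2, 2015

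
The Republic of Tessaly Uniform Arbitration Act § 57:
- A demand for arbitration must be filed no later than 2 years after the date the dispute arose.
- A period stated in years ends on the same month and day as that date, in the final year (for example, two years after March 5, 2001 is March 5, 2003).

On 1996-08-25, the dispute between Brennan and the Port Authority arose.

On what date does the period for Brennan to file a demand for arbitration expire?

2 years after 1996-08-25 is August 25, 1998.

August 25, 1998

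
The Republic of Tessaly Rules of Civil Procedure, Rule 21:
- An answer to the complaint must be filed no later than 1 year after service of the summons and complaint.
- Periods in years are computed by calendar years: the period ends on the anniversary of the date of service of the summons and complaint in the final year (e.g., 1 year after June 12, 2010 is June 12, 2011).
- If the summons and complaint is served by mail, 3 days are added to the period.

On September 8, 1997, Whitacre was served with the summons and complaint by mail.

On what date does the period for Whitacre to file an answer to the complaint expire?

1 year after September 8, 1997 is September 8, 1998.
Service was by mail, adding 3 days: September 8, 1998 + 3 days = September 11, 1998.

September 11, 1998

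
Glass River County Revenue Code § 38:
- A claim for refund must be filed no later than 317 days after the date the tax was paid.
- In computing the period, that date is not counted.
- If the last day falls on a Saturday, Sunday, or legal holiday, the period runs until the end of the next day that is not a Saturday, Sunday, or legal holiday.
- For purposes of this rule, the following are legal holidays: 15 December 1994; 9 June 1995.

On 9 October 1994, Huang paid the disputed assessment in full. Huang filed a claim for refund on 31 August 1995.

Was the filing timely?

No

317 days after 9 October 1994 is August 22, 1995.
August 22, 1995 is a Tuesday and not a legal holiday, so no extension applies.
The deadline is August 22, 1995; the filing on August 31, 1995 is after that date.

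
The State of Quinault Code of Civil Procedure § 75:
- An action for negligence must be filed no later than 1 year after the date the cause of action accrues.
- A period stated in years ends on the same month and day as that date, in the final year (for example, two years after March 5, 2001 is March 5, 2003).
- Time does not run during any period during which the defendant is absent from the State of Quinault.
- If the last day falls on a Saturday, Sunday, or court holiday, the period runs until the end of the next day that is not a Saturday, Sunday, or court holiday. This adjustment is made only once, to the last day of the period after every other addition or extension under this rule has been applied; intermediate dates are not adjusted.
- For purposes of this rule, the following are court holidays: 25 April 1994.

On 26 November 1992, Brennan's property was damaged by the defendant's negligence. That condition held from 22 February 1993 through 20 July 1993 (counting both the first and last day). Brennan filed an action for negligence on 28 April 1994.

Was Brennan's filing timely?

No

1 year after 26 November 1992 is November 26, 1993.
From February 22, 1993 through July 20, 1993 inclusive is 149 days; tolling adds 149 days: November 26, 1993 + 149 days = April 24, 1994.
April 24, 1994 is Sunday; April 25, 1994 is a listed holiday. The next qualifying day is April 26, 1994.
The deadline is April 26, 1994; the filing on April 28, 1994 is after that date.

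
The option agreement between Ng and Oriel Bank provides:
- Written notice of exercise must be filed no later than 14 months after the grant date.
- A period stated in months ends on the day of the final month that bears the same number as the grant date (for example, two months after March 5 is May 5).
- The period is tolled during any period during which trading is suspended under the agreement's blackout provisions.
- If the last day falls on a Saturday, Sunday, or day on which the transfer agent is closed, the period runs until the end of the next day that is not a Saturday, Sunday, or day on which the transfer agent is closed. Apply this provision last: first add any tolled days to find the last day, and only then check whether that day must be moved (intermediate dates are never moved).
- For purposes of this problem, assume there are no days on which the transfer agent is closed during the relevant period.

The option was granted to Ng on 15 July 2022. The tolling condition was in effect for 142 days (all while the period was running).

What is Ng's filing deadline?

February 5, 2024

14 months after 15 July 2022 is September 15, 2023.
Tolling adds 142 days: September 15, 2023 + 142 days = February 4, 2024.
February 4, 2024 is Sunday. The next qualifying day is February 5, 2024.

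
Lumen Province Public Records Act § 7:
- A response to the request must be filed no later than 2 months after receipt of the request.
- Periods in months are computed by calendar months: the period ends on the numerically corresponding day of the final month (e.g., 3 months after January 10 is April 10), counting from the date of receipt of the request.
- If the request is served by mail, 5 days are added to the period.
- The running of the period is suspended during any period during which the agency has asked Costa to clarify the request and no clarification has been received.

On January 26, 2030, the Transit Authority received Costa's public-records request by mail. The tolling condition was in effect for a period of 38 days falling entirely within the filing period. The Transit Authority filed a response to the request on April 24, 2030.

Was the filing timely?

Yes

2 months after January 26, 2030 is March 26, 2030.
Service was by mail, adding 5 days: March 26, 2030 + 5 days = March 31, 2030.
Tolling adds 38 days: March 31, 2030 + 38 days = May 8, 2030.
The deadline is May 8, 2030; the filing on April 24, 2030 is on or before that date.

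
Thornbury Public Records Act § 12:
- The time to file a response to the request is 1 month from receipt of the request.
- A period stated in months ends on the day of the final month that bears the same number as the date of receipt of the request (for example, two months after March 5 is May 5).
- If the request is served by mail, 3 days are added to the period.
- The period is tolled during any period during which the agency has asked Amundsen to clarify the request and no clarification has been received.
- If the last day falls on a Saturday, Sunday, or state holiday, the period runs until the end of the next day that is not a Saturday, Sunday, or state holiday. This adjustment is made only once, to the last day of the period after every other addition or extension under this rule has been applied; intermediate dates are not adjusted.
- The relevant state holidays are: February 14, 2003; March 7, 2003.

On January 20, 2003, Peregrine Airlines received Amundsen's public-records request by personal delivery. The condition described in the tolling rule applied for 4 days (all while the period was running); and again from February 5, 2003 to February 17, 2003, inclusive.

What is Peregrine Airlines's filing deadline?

1 month after January 20, 2003 is February 20, 2003.
Service was not by mail, so no mail extension applies.
Tolling adds 4 days: February 20, 2003 + 4 days = February 24, 2003.
From February 5, 2003 through February 17, 2003 inclusive is 13 days; tolling adds 13 days: February 24, 2003 + 13 days = March 9, 2003.
March 9, 2003 is Sunday. The next qualifying day is March 10, 2003.

March 10, 2003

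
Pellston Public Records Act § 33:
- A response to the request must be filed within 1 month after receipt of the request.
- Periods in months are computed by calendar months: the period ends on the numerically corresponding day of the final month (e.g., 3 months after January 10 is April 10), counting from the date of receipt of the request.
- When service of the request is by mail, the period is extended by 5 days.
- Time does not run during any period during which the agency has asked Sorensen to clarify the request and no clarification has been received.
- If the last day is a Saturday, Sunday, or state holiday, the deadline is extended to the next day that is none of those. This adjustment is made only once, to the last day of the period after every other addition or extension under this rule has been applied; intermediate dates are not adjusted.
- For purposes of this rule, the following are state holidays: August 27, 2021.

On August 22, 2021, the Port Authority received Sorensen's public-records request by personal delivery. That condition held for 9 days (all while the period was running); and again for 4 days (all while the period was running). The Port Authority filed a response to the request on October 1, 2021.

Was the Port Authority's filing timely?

1 month after August 22, 2021 is September 22, 2021.
Service was not by mail, so no mail extension applies.
Tolling adds 9 days: September 22, 2021 + 9 days = October 1, 2021.
Tolling adds 4 days: October 1, 2021 + 4 days = October 5, 2021.
October 5, 2021 is a Tuesday and not a state holiday, so no extension applies.
The deadline is October 5, 2021; the filing on October 1, 2021 is on or before that date.

Yes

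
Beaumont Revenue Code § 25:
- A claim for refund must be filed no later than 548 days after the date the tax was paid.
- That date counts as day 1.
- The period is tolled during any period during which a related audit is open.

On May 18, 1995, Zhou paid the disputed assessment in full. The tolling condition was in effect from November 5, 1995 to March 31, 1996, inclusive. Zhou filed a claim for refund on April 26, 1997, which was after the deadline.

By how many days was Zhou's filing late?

Counting May 18, 1995 as day 1, day 548 is November 15, 1996.
From November 5, 1995 through March 31, 1996 inclusive is 148 days; tolling adds 148 days: November 15, 1996 + 148 days = April 12, 1997.
The deadline is April 12, 1997; from April 12, 1997 to April 26, 1997 is 14 days.

14 days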